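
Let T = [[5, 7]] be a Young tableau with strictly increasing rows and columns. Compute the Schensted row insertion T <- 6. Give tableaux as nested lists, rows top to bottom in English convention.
[[5, 6], [7]]

In row 1, 6 replaces 7 (the leftmost entry greater than 6); 7 is bumped to row 2. 7 starts a new row 2. The new tableau is [[5, 6], [7]].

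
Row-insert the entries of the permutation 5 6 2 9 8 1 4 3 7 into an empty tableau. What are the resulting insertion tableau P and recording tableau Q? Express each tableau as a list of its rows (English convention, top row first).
P = [[1, 3, 7], [2, 4, 8], [5, 6], [9]], Q = [[1, 2, 4], [3, 5, 9], [6, 7], [8]]

Insert each entry of the permutation into P by Schensted row insertion, recording in Q the position of each new cell.

Insert 5: appended to row 1. P = [[5]].
Insert 6: appended to row 1. P = [[5, 6]].
Insert 2: 2 bumps 5 from row 1; 5 starts row 2. P = [[2, 6], [5]].
Insert 9: appended to row 1. P = [[2, 6, 9], [5]].
Insert 8: 8 bumps 9 from row 1; 9 appends to row 2. P = [[2, 6, 8], [5, 9]].
Insert 1: 1 bumps 2 from row 1; 2 bumps 5 from row 2; 5 starts row 3. P = [[1, 6, 8], [2, 9], [5]].
Insert 4: 4 bumps 6 from row 1; 6 bumps 9 from row 2; 9 appends to row 3. P = [[1, 4, 8], [2, 6], [5, 9]].
Insert 3: 3 bumps 4 from row 1; 4 bumps 6 from row 2; 6 bumps 9 from row 3; 9 starts row 4. P = [[1, 3, 8], [2, 4], [5, 6], [9]].
Insert 7: 7 bumps 8 from row 1; 8 appends to row 2. P = [[1, 3, 7], [2, 4, 8], [5, 6], [9]].

So P = [[1, 3, 7], [2, 4, 8], [5, 6], [9]], Q = [[1, 2, 4], [3, 5, 9], [6, 7], [8]].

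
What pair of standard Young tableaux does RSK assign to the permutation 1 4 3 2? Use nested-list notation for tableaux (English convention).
P = [[1, 2], [3], [4]], Q = [[1, 2], [3], [4]]

Insert each entry of the permutation into P by Schensted row insertion, recording in Q the position of each new cell.

Insert 1: appended to row 1. P = [[1]].
Insert 4: appended to row 1. P = [[1, 4]].
Insert 3: 3 bumps 4 from row 1; 4 starts row 2. P = [[1, 3], [4]].
Insert 2: 2 bumps 3 from row 1; 3 bumps 4 from row 2; 4 starts row 3. P = [[1, 2], [3], [4]].

So P = [[1, 2], [3], [4]], Q = [[1, 2], [3], [4]].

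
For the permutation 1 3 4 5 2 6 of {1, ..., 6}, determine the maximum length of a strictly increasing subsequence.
5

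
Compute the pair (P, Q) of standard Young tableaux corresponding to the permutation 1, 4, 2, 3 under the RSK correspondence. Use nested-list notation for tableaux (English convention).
Insert each entry of the permutation into P by Schensted row insertion, recording in Q the position of each new cell.

After inserting 1: P = [[1]].
After inserting 4: P = [[1, 4]].
After inserting 2: P = [[1, 2], [4]].
After inserting 3: P = [[1, 2, 3], [4]].

So P = [[1, 2, 3], [4]], Q = [[1, 2, 4], [3]].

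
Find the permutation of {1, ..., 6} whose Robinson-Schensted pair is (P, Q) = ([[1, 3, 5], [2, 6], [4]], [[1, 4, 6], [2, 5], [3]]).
4 2 1 6 3 5

Reverse RSK: for i = n, n-1, ..., 1, locate i in Q, remove the corresponding corner cell from P, and reverse-bump its entry up through P; the value ejected from row 1 is w(i).

So w = 4 2 1 6 3 5.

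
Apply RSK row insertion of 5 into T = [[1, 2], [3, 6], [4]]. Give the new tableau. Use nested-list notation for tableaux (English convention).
[[1, 2, 5], [3, 6], [4]]

5 is larger than every entry of row 1, so it is appended to row 1. The new tableau is [[1, 2, 5], [3, 6], [4]].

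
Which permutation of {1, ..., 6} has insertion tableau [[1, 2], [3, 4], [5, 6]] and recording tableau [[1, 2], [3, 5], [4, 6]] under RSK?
Reverse RSK: for i = n, n-1, ..., 1, locate i in Q, remove the corresponding corner cell from P, and reverse-bump its entry up through P; the value ejected from row 1 is w(i).

So w = 5 6 3 1 4 2.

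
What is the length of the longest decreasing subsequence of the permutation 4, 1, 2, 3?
2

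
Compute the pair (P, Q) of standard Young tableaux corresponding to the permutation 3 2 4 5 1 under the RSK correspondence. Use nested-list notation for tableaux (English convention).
P = [[1, 4, 5], [2], [3]], Q = [[1, 3, 4], [2], [5]]

Insert each entry of the permutation into P by Schensted row insertion, recording in Q the position of each new cell.

Insert 3: appended to row 1. P = [[3]].
Insert 2: 2 bumps 3 from row 1; 3 starts row 2. P = [[2], [3]].
Insert 4: appended to row 1. P = [[2, 4], [3]].
Insert 5: appended to row 1. P = [[2, 4, 5], [3]].
Insert 1: 1 bumps 2 from row 1; 2 bumps 3 from row 2; 3 starts row 3. P = [[1, 4, 5], [2], [3]].

So P = [[1, 4, 5], [2], [3]], Q = [[1, 3, 4], [2], [5]].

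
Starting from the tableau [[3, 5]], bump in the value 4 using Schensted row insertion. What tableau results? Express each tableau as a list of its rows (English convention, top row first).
[[3, 4], [5]]

In row 1, 4 replaces 5 (the leftmost entry greater than 4); 5 is bumped to row 2. 5 starts a new row 2. The new tableau is [[3, 4], [5]].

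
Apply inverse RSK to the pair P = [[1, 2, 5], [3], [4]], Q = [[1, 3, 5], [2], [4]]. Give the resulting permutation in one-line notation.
4 1 3 2 5

Reverse the RSK construction: for i from n down to 1, find the cell of Q containing i, remove the entry at that cell from P, and reverse-bump it up through P; the value ejected from row 1 is w(i).

Step i=5: Q has 5 at row 1, column 3; remove that cell from P, ejecting 5. So w(5) = 5. P is now [[1, 2], [3], [4]].
Step i=4: Q has 4 at row 3, column 1; remove 4 from row 3 of P and reverse-bump: 4 enters row 2 and ejects 3; 3 enters row 1 and ejects 2. So w(4) = 2. P is now [[1, 3], [4]].
Step i=3: Q has 3 at row 1, column 2; remove that cell from P, ejecting 3. So w(3) = 3. P is now [[1], [4]].
Step i=2: Q has 2 at row 2, column 1; remove 4 from row 2 of P and reverse-bump: 4 enters row 1 and ejects 1. So w(2) = 1. P is now [[4]].
Step i=1: Q has 1 at row 1, column 1; remove that cell from P, ejecting 4. So w(1) = 4. P is now [].

So w = 4 1 3 2 5.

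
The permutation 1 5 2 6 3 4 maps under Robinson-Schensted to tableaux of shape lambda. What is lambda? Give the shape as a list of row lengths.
Row-insert each entry into an empty tableau.

After inserting 1: P = [[1]].
After inserting 5: P = [[1, 5]].
After inserting 2: P = [[1, 2], [5]].
After inserting 6: P = [[1, 2, 6], [5]].
After inserting 3: P = [[1, 2, 3], [5, 6]].
After inserting 4: P = [[1, 2, 3, 4], [5, 6]].

The final insertion tableau P = [[1, 2, 3, 4], [5, 6]] has shape [4, 2].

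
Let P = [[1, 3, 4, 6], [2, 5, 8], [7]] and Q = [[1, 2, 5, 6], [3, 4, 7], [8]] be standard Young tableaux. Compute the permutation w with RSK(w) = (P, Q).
Reverse RSK: for i = n, n-1, ..., 1, locate i in Q, remove the corresponding corner cell from P, and reverse-bump its entry up through P; the value ejected from row 1 is w(i).

So w = 2 7 1 3 5 8 6 4.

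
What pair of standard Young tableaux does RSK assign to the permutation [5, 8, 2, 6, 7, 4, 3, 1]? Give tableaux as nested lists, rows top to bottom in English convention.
Insert each entry of the permutation into P by Schensted row insertion, recording in Q the position of each new cell.

Insert 5: appended to row 1. P = [[5]], Q = [[1]].
Insert 8: appended to row 1. P = [[5, 8]], Q = [[1, 2]].
Insert 2: 2 bumps 5 from row 1; 5 starts row 2. P = [[2, 8], [5]], Q = [[1, 2], [3]].
Insert 6: 6 bumps 8 from row 1; 8 appends to row 2. P = [[2, 6], [5, 8]], Q = [[1, 2], [3, 4]].
Insert 7: appended to row 1. P = [[2, 6, 7], [5, 8]], Q = [[1, 2, 5], [3, 4]].
Insert 4: 4 bumps 6 from row 1; 6 bumps 8 from row 2; 8 starts row 3. P = [[2, 4, 7], [5, 6], [8]], Q = [[1, 2, 5], [3, 4], [6]].
Insert 3: 3 bumps 4 from row 1; 4 bumps 5 from row 2; 5 bumps 8 from row 3; 8 starts row 4. P = [[2, 3, 7], [4, 6], [5], [8]], Q = [[1, 2, 5], [3, 4], [6], [7]].
Insert 1: 1 bumps 2 from row 1; 2 bumps 4 from row 2; 4 bumps 5 from row 3; 5 bumps 8 from row 4; 8 starts row 5. P = [[1, 3, 7], [2, 6], [4], [5], [8]], Q = [[1, 2, 5], [3, 4], [6], [7], [8]].

So P = [[1, 3, 7], [2, 6], [4], [5], [8]], Q = [[1, 2, 5], [3, 4], [6], [7], [8]].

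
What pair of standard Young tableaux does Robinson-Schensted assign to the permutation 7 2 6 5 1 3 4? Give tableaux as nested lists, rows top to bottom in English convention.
P = [[1, 3, 4], [2, 5], [6], [7]], Q = [[1, 3, 7], [2, 6], [4], [5]]

Insert each entry of the permutation into P by Schensted row insertion, recording in Q the position of each new cell.

Insert 7: appended to row 1. P = [[7]], Q = [[1]].
Insert 2: 2 bumps 7 from row 1; 7 starts row 2. P = [[2], [7]], Q = [[1], [2]].
Insert 6: appended to row 1. P = [[2, 6], [7]], Q = [[1, 3], [2]].
Insert 5: 5 bumps 6 from row 1; 6 bumps 7 from row 2; 7 starts row 3. P = [[2, 5], [6], [7]], Q = [[1, 3], [2], [4]].
Insert 1: 1 bumps 2 from row 1; 2 bumps 6 from row 2; 6 bumps 7 from row 3; 7 starts row 4. P = [[1, 5], [2], [6], [7]], Q = [[1, 3], [2], [4], [5]].
Insert 3: 3 bumps 5 from row 1; 5 appends to row 2. P = [[1, 3], [2, 5], [6], [7]], Q = [[1, 3], [2, 6], [4], [5]].
Insert 4: appended to row 1. P = [[1, 3, 4], [2, 5], [6], [7]], Q = [[1, 3, 7], [2, 6], [4], [5]].

So P = [[1, 3, 4], [2, 5], [6], [7]], Q = [[1, 3, 7], [2, 6], [4], [5]].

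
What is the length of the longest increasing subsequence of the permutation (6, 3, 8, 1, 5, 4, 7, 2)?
3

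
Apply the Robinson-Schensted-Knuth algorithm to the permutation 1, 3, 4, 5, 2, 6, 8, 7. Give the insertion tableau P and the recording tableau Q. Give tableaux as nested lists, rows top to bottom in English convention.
Insert each entry of the permutation into P by Schensted row insertion, recording in Q the position of each new cell.

Insert 1: appended to row 1. P = [[1]], Q = [[1]].
Insert 3: appended to row 1. P = [[1, 3]], Q = [[1, 2]].
Insert 4: appended to row 1. P = [[1, 3, 4]], Q = [[1, 2, 3]].
Insert 5: appended to row 1. P = [[1, 3, 4, 5]], Q = [[1, 2, 3, 4]].
Insert 2: 2 bumps 3 from row 1; 3 starts row 2. P = [[1, 2, 4, 5], [3]], Q = [[1, 2, 3, 4], [5]].
Insert 6: appended to row 1. P = [[1, 2, 4, 5, 6], [3]], Q = [[1, 2, 3, 4, 6], [5]].
Insert 8: appended to row 1. P = [[1, 2, 4, 5, 6, 8], [3]], Q = [[1, 2, 3, 4, 6, 7], [5]].
Insert 7: 7 bumps 8 from row 1; 8 appends to row 2. P = [[1, 2, 4, 5, 6, 7], [3, 8]], Q = [[1, 2, 3, 4, 6, 7], [5, 8]].

So P = [[1, 2, 4, 5, 6, 7], [3, 8]], Q = [[1, 2, 3, 4, 6, 7], [5, 8]].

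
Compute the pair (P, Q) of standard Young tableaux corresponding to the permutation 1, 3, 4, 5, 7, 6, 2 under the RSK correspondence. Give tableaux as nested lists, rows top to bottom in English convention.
Insert each entry of the permutation into P by Schensted row insertion, recording in Q the position of each new cell.

Insert 1: appended to row 1. P = [[1]], Q = [[1]].
Insert 3: appended to row 1. P = [[1, 3]], Q = [[1, 2]].
Insert 4: appended to row 1. P = [[1, 3, 4]], Q = [[1, 2, 3]].
Insert 5: appended to row 1. P = [[1, 3, 4, 5]], Q = [[1, 2, 3, 4]].
Insert 7: appended to row 1. P = [[1, 3, 4, 5, 7]], Q = [[1, 2, 3, 4, 5]].
Insert 6: 6 bumps 7 from row 1; 7 starts row 2. P = [[1, 3, 4, 5, 6], [7]], Q = [[1, 2, 3, 4, 5], [6]].
Insert 2: 2 bumps 3 from row 1; 3 bumps 7 from row 2; 7 starts row 3. P = [[1, 2, 4, 5, 6], [3], [7]], Q = [[1, 2, 3, 4, 5], [6], [7]].

So P = [[1, 2, 4, 5, 6], [3], [7]], Q = [[1, 2, 3, 4, 5], [6], [7]].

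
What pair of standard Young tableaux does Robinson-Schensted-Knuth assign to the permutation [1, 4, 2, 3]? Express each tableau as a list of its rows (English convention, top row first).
Insert each entry of the permutation into P by Schensted row insertion, recording in Q the position of each new cell.

Insert 1: appended to row 1. P = [[1]], Q = [[1]].
Insert 4: appended to row 1. P = [[1, 4]], Q = [[1, 2]].
Insert 2: 2 bumps 4 from row 1; 4 starts row 2. P = [[1, 2], [4]], Q = [[1, 2], [3]].
Insert 3: appended to row 1. P = [[1, 2, 3], [4]], Q = [[1, 2, 4], [3]].

So P = [[1, 2, 3], [4]], Q = [[1, 2, 4], [3]].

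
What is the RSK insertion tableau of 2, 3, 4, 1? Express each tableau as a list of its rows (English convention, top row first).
P = [[1, 3, 4], [2]]

Insert 2: appended to row 1. P = [[2]].
Insert 3: appended to row 1. P = [[2, 3]].
Insert 4: appended to row 1. P = [[2, 3, 4]].
Insert 1: 1 bumps 2 from row 1; 2 starts row 2. P = [[1, 3, 4], [2]].

So P = [[1, 3, 4], [2]].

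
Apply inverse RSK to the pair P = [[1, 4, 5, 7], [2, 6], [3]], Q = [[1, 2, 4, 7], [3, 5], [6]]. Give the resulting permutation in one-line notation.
Reverse the RSK construction: for i from n down to 1, find the cell of Q containing i, remove the entry at that cell from P, and reverse-bump it up through P; the value ejected from row 1 is w(i).

Step i=7: Q has 7 at row 1, column 4; remove that cell from P, ejecting 7. So w(7) = 7. P is now [[1, 4, 5], [2, 6], [3]].
Step i=6: Q has 6 at row 3, column 1; remove 3 from row 3 of P and reverse-bump: 3 enters row 2 and ejects 2; 2 enters row 1 and ejects 1. So w(6) = 1. P is now [[2, 4, 5], [3, 6]].
Step i=5: Q has 5 at row 2, column 2; remove 6 from row 2 of P and reverse-bump: 6 enters row 1 and ejects 5. So w(5) = 5. P is now [[2, 4, 6], [3]].
Step i=4: Q has 4 at row 1, column 3; remove that cell from P, ejecting 6. So w(4) = 6. P is now [[2, 4], [3]].
Step i=3: Q has 3 at row 2, column 1; remove 3 from row 2 of P and reverse-bump: 3 enters row 1 and ejects 2. So w(3) = 2. P is now [[3, 4]].
Step i=2: Q has 2 at row 1, column 2; remove that cell from P, ejecting 4. So w(2) = 4. P is now [[3]].
Step i=1: Q has 1 at row 1, column 1; remove that cell from P, ejecting 3. So w(1) = 3. P is now [].

So w = 3 4 2 6 5 1 7.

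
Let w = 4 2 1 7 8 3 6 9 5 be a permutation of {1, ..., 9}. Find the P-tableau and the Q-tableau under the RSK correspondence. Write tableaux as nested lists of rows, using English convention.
Insert each entry of the permutation into P by Schensted row insertion, recording in Q the position of each new cell.

Insert 4: appended to row 1. P = [[4]].
Insert 2: 2 bumps 4 from row 1; 4 starts row 2. P = [[2], [4]].
Insert 1: 1 bumps 2 from row 1; 2 bumps 4 from row 2; 4 starts row 3. P = [[1], [2], [4]].
Insert 7: appended to row 1. P = [[1, 7], [2], [4]].
Insert 8: appended to row 1. P = [[1, 7, 8], [2], [4]].
Insert 3: 3 bumps 7 from row 1; 7 appends to row 2. P = [[1, 3, 8], [2, 7], [4]].
Insert 6: 6 bumps 8 from row 1; 8 appends to row 2. P = [[1, 3, 6], [2, 7, 8], [4]].
Insert 9: appended to row 1. P = [[1, 3, 6, 9], [2, 7, 8], [4]].
Insert 5: 5 bumps 6 from row 1; 6 bumps 7 from row 2; 7 appends to row 3. P = [[1, 3, 5, 9], [2, 6, 8], [4, 7]].

So P = [[1, 3, 5, 9], [2, 6, 8], [4, 7]], Q = [[1, 4, 5, 8], [2, 6, 7], [3, 9]].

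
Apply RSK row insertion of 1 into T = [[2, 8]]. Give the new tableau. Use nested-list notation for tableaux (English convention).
[[1, 8], [2]]

In row 1, 1 replaces 2 (the leftmost entry greater than 1); 2 is bumped to row 2. 2 starts a new row 2. The new tableau is [[1, 8], [2]].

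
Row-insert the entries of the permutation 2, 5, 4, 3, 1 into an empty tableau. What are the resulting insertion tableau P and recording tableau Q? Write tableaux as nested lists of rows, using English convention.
P = [[1, 3], [2], [4], [5]], Q = [[1, 2], [3], [4], [5]]

Insert each entry of the permutation into P by Schensted row insertion, recording in Q the position of each new cell.

After inserting 2: P = [[2]].
After inserting 5: P = [[2, 5]].
After inserting 4: P = [[2, 4], [5]].
After inserting 3: P = [[2, 3], [4], [5]].
After inserting 1: P = [[1, 3], [2], [4], [5]].

So P = [[1, 3], [2], [4], [5]], Q = [[1, 2], [3], [4], [5]].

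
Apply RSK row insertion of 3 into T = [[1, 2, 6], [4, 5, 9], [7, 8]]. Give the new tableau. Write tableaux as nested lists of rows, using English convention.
[[1, 2, 3], [4, 5, 6], [7, 8, 9]]

In row 1, 3 replaces 6 (the leftmost entry greater than 3); 6 is bumped to row 2. In row 2, 6 replaces 9 (the leftmost entry greater than 6); 9 is bumped to row 3. 9 is appended to row 3. The new tableau is [[1, 2, 3], [4, 5, 6], [7, 8, 9]].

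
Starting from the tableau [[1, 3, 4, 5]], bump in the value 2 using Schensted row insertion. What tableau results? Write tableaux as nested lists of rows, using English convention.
In row 1, 2 replaces 3 (the leftmost entry greater than 2); 3 is bumped to row 2. 3 starts a new row 2. The new tableau is [[1, 2, 4, 5], [3]].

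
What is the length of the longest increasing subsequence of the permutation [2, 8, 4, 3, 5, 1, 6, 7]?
5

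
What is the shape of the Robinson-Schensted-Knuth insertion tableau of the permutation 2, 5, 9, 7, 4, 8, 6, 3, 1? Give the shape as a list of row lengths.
Row-insert each entry into an empty tableau.

After inserting 2: P = [[2]].
After inserting 5: P = [[2, 5]].
After inserting 9: P = [[2, 5, 9]].
After inserting 7: P = [[2, 5, 7], [9]].
After inserting 4: P = [[2, 4, 7], [5], [9]].
After inserting 8: P = [[2, 4, 7, 8], [5], [9]].
After inserting 6: P = [[2, 4, 6, 8], [5, 7], [9]].
After inserting 3: P = [[2, 3, 6, 8], [4, 7], [5], [9]].
After inserting 1: P = [[1, 3, 6, 8], [2, 7], [4], [5], [9]].

The final insertion tableau P = [[1, 3, 6, 8], [2, 7], [4], [5], [9]] has shape [4, 2, 1, 1, 1].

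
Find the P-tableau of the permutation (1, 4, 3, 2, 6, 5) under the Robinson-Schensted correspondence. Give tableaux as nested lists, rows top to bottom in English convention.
Insert 1: appended to row 1. P = [[1]].
Insert 4: appended to row 1. P = [[1, 4]].
Insert 3: 3 bumps 4 from row 1; 4 starts row 2. P = [[1, 3], [4]].
Insert 2: 2 bumps 3 from row 1; 3 bumps 4 from row 2; 4 starts row 3. P = [[1, 2], [3], [4]].
Insert 6: appended to row 1. P = [[1, 2, 6], [3], [4]].
Insert 5: 5 bumps 6 from row 1; 6 appends to row 2. P = [[1, 2, 5], [3, 6], [4]].

So P = [[1, 2, 5], [3, 6], [4]].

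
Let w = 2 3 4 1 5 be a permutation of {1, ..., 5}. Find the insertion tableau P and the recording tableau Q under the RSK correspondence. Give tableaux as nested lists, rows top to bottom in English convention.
P = [[1, 3, 4, 5], [2]], Q = [[1, 2, 3, 5], [4]]

Insert each entry of the permutation into P by Schensted row insertion, recording in Q the position of each new cell.

Insert 2: appended to row 1. P = [[2]].
Insert 3: appended to row 1. P = [[2, 3]].
Insert 4: appended to row 1. P = [[2, 3, 4]].
Insert 1: 1 bumps 2 from row 1; 2 starts row 2. P = [[1, 3, 4], [2]].
Insert 5: appended to row 1. P = [[1, 3, 4, 5], [2]].

So P = [[1, 3, 4, 5], [2]], Q = [[1, 2, 3, 5], [4]].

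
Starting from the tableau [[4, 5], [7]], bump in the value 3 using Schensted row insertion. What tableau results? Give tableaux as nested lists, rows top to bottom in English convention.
[[3, 5], [4], [7]]

In row 1, 3 replaces 4 (the leftmost entry greater than 3); 4 is bumped to row 2. In row 2, 4 replaces 7 (the leftmost entry greater than 4); 7 is bumped to row 3. 7 starts a new row 3. The new tableau is [[3, 5], [4], [7]].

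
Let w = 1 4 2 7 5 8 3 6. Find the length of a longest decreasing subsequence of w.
3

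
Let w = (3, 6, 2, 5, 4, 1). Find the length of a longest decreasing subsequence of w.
4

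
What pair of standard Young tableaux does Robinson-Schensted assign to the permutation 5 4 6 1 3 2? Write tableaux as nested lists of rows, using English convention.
P = [[1, 2], [3, 6], [4], [5]], Q = [[1, 3], [2, 5], [4], [6]]

Insert each entry of the permutation into P by Schensted row insertion, recording in Q the position of each new cell.

Insert 5: appended to row 1. P = [[5]].
Insert 4: 4 bumps 5 from row 1; 5 starts row 2. P = [[4], [5]].
Insert 6: appended to row 1. P = [[4, 6], [5]].
Insert 1: 1 bumps 4 from row 1; 4 bumps 5 from row 2; 5 starts row 3. P = [[1, 6], [4], [5]].
Insert 3: 3 bumps 6 from row 1; 6 appends to row 2. P = [[1, 3], [4, 6], [5]].
Insert 2: 2 bumps 3 from row 1; 3 bumps 4 from row 2; 4 bumps 5 from row 3; 5 starts row 4. P = [[1, 2], [3, 6], [4], [5]].

So P = [[1, 2], [3, 6], [4], [5]], Q = [[1, 3], [2, 5], [4], [6]].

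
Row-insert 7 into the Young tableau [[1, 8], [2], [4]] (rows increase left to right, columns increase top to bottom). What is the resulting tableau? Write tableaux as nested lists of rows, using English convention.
In row 1, 7 replaces 8 (the leftmost entry greater than 7); 8 is bumped to row 2. 8 is appended to row 2. The new tableau is [[1, 7], [2, 8], [4]].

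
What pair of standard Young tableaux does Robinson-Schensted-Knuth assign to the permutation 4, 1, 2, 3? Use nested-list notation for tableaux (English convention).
P = [[1, 2, 3], [4]], Q = [[1, 3, 4], [2]]

Insert each entry of the permutation into P by Schensted row insertion, recording in Q the position of each new cell.

After inserting 4: P = [[4]].
After inserting 1: P = [[1], [4]].
After inserting 2: P = [[1, 2], [4]].
After inserting 3: P = [[1, 2, 3], [4]].

So P = [[1, 2, 3], [4]], Q = [[1, 3, 4], [2]].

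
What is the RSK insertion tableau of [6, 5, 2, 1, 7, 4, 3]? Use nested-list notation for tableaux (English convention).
P = [[1, 3], [2, 4], [5, 7], [6]]

After inserting 6: P = [[6]].
After inserting 5: P = [[5], [6]].
After inserting 2: P = [[2], [5], [6]].
After inserting 1: P = [[1], [2], [5], [6]].
After inserting 7: P = [[1, 7], [2], [5], [6]].
After inserting 4: P = [[1, 4], [2, 7], [5], [6]].
After inserting 3: P = [[1, 3], [2, 4], [5, 7], [6]].

So P = [[1, 3], [2, 4], [5, 7], [6]].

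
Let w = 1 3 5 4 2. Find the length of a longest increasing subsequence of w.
3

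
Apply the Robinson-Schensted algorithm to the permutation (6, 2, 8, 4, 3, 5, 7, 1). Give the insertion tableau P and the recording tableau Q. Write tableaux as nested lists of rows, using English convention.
Insert each entry of the permutation into P by Schensted row insertion, recording in Q the position of each new cell.

Insert 6: appended to row 1. P = [[6]].
Insert 2: 2 bumps 6 from row 1; 6 starts row 2. P = [[2], [6]].
Insert 8: appended to row 1. P = [[2, 8], [6]].
Insert 4: 4 bumps 8 from row 1; 8 appends to row 2. P = [[2, 4], [6, 8]].
Insert 3: 3 bumps 4 from row 1; 4 bumps 6 from row 2; 6 starts row 3. P = [[2, 3], [4, 8], [6]].
Insert 5: appended to row 1. P = [[2, 3, 5], [4, 8], [6]].
Insert 7: appended to row 1. P = [[2, 3, 5, 7], [4, 8], [6]].
Insert 1: 1 bumps 2 from row 1; 2 bumps 4 from row 2; 4 bumps 6 from row 3; 6 starts row 4. P = [[1, 3, 5, 7], [2, 8], [4], [6]].

So P = [[1, 3, 5, 7], [2, 8], [4], [6]], Q = [[1, 3, 6, 7], [2, 4], [5], [8]].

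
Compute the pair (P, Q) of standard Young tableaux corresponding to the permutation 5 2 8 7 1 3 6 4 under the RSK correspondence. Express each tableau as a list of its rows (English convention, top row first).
Insert each entry of the permutation into P by Schensted row insertion, recording in Q the position of each new cell.

Insert 5: appended to row 1. P = [[5]].
Insert 2: 2 bumps 5 from row 1; 5 starts row 2. P = [[2], [5]].
Insert 8: appended to row 1. P = [[2, 8], [5]].
Insert 7: 7 bumps 8 from row 1; 8 appends to row 2. P = [[2, 7], [5, 8]].
Insert 1: 1 bumps 2 from row 1; 2 bumps 5 from row 2; 5 starts row 3. P = [[1, 7], [2, 8], [5]].
Insert 3: 3 bumps 7 from row 1; 7 bumps 8 from row 2; 8 appends to row 3. P = [[1, 3], [2, 7], [5, 8]].
Insert 6: appended to row 1. P = [[1, 3, 6], [2, 7], [5, 8]].
Insert 4: 4 bumps 6 from row 1; 6 bumps 7 from row 2; 7 bumps 8 from row 3; 8 starts row 4. P = [[1, 3, 4], [2, 6], [5, 7], [8]].

So P = [[1, 3, 4], [2, 6], [5, 7], [8]], Q = [[1, 3, 7], [2, 4], [5, 6], [8]].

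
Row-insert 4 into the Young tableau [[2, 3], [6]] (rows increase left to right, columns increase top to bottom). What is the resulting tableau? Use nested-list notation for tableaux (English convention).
4 is larger than every entry of row 1, so it is appended to row 1. The new tableau is [[2, 3, 4], [6]].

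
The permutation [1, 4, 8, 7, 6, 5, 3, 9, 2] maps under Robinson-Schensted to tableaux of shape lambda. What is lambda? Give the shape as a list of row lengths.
Row-insert each entry into an empty tableau.

After inserting 1: P = [[1]].
After inserting 4: P = [[1, 4]].
After inserting 8: P = [[1, 4, 8]].
After inserting 7: P = [[1, 4, 7], [8]].
After inserting 6: P = [[1, 4, 6], [7], [8]].
After inserting 5: P = [[1, 4, 5], [6], [7], [8]].
After inserting 3: P = [[1, 3, 5], [4], [6], [7], [8]].
After inserting 9: P = [[1, 3, 5, 9], [4], [6], [7], [8]].
After inserting 2: P = [[1, 2, 5, 9], [3], [4], [6], [7], [8]].

The final insertion tableau P = [[1, 2, 5, 9], [3], [4], [6], [7], [8]] has shape [4, 1, 1, 1, 1, 1].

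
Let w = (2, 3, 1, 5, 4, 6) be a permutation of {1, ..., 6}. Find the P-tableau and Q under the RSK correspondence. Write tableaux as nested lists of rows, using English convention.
Insert each entry of the permutation into P by Schensted row insertion, recording in Q the position of each new cell.

Insert 2: appended to row 1. P = [[2]], Q = [[1]].
Insert 3: appended to row 1. P = [[2, 3]], Q = [[1, 2]].
Insert 1: 1 bumps 2 from row 1; 2 starts row 2. P = [[1, 3], [2]], Q = [[1, 2], [3]].
Insert 5: appended to row 1. P = [[1, 3, 5], [2]], Q = [[1, 2, 4], [3]].
Insert 4: 4 bumps 5 from row 1; 5 appends to row 2. P = [[1, 3, 4], [2, 5]], Q = [[1, 2, 4], [3, 5]].
Insert 6: appended to row 1. P = [[1, 3, 4, 6], [2, 5]], Q = [[1, 2, 4, 6], [3, 5]].

So P = [[1, 3, 4, 6], [2, 5]], Q = [[1, 2, 4, 6], [3, 5]].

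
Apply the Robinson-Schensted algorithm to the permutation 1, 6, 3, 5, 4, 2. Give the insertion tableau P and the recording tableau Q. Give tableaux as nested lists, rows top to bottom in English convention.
Insert each entry of the permutation into P by Schensted row insertion, recording in Q the position of each new cell.

Insert 1: appended to row 1. P = [[1]].
Insert 6: appended to row 1. P = [[1, 6]].
Insert 3: 3 bumps 6 from row 1; 6 starts row 2. P = [[1, 3], [6]].
Insert 5: appended to row 1. P = [[1, 3, 5], [6]].
Insert 4: 4 bumps 5 from row 1; 5 bumps 6 from row 2; 6 starts row 3. P = [[1, 3, 4], [5], [6]].
Insert 2: 2 bumps 3 from row 1; 3 bumps 5 from row 2; 5 bumps 6 from row 3; 6 starts row 4. P = [[1, 2, 4], [3], [5], [6]].

So P = [[1, 2, 4], [3], [5], [6]], Q = [[1, 2, 4], [3], [5], [6]].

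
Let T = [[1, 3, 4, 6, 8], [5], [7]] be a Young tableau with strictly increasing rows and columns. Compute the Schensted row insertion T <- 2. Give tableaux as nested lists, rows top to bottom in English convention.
[[1, 2, 4, 6, 8], [3], [5], [7]]

In row 1, 2 replaces 3 (the leftmost entry greater than 2); 3 is bumped to row 2. In row 2, 3 replaces 5 (the leftmost entry greater than 3); 5 is bumped to row 3. In row 3, 5 replaces 7 (the leftmost entry greater than 5); 7 is bumped to row 4. 7 starts a new row 4. The new tableau is [[1, 2, 4, 6, 8], [3], [5], [7]].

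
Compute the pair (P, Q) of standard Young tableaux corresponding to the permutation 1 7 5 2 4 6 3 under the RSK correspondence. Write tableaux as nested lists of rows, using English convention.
Insert each entry of the permutation into P by Schensted row insertion, recording in Q the position of each new cell.

After inserting 1: P = [[1]].
After inserting 7: P = [[1, 7]].
After inserting 5: P = [[1, 5], [7]].
After inserting 2: P = [[1, 2], [5], [7]].
After inserting 4: P = [[1, 2, 4], [5], [7]].
After inserting 6: P = [[1, 2, 4, 6], [5], [7]].
After inserting 3: P = [[1, 2, 3, 6], [4], [5], [7]].

So P = [[1, 2, 3, 6], [4], [5], [7]], Q = [[1, 2, 5, 6], [3], [4], [7]].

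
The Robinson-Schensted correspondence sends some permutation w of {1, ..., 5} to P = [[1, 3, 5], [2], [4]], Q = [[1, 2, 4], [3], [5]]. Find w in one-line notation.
2 4 3 5 1

Reverse RSK: for i = n, n-1, ..., 1, locate i in Q, remove the corresponding corner cell from P, and reverse-bump its entry up through P; the value ejected from row 1 is w(i).

So w = 2 4 3 5 1.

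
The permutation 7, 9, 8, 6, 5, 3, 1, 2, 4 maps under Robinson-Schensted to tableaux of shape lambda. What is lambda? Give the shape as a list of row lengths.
[3, 2, 1, 1, 1, 1]

Row-insert each entry into an empty tableau.

After inserting 7: P = [[7]].
After inserting 9: P = [[7, 9]].
After inserting 8: P = [[7, 8], [9]].
After inserting 6: P = [[6, 8], [7], [9]].
After inserting 5: P = [[5, 8], [6], [7], [9]].
After inserting 3: P = [[3, 8], [5], [6], [7], [9]].
After inserting 1: P = [[1, 8], [3], [5], [6], [7], [9]].
After inserting 2: P = [[1, 2], [3, 8], [5], [6], [7], [9]].
After inserting 4: P = [[1, 2, 4], [3, 8], [5], [6], [7], [9]].

The final insertion tableau P = [[1, 2, 4], [3, 8], [5], [6], [7], [9]] has shape [3, 2, 1, 1, 1, 1].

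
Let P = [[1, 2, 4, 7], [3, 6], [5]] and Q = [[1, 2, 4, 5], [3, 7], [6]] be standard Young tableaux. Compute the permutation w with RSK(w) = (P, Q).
Reverse the RSK construction: for i from n down to 1, find the cell of Q containing i, remove the entry at that cell from P, and reverse-bump it up through P; the value ejected from row 1 is w(i).

Step i=7: Q has 7 at row 2, column 2; remove 6 from row 2 of P and reverse-bump: 6 enters row 1 and ejects 4. So w(7) = 4. P is now [[1, 2, 6, 7], [3], [5]].
Step i=6: Q has 6 at row 3, column 1; remove 5 from row 3 of P and reverse-bump: 5 enters row 2 and ejects 3; 3 enters row 1 and ejects 2. So w(6) = 2. P is now [[1, 3, 6, 7], [5]].
Step i=5: Q has 5 at row 1, column 4; remove that cell from P, ejecting 7. So w(5) = 7. P is now [[1, 3, 6], [5]].
Step i=4: Q has 4 at row 1, column 3; remove that cell from P, ejecting 6. So w(4) = 6. P is now [[1, 3], [5]].
Step i=3: Q has 3 at row 2, column 1; remove 5 from row 2 of P and reverse-bump: 5 enters row 1 and ejects 3. So w(3) = 3. P is now [[1, 5]].
Step i=2: Q has 2 at row 1, column 2; remove that cell from P, ejecting 5. So w(2) = 5. P is now [[1]].
Step i=1: Q has 1 at row 1, column 1; remove that cell from P, ejecting 1. So w(1) = 1. P is now [].

So w = 1 5 3 6 7 2 4.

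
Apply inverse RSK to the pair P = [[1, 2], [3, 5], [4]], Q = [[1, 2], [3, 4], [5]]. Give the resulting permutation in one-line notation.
Reverse RSK: for i = n, n-1, ..., 1, locate i in Q, remove the corresponding corner cell from P, and reverse-bump its entry up through P; the value ejected from row 1 is w(i).

So w = 4 5 1 3 2.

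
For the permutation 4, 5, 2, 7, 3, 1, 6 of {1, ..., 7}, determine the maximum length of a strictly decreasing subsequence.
3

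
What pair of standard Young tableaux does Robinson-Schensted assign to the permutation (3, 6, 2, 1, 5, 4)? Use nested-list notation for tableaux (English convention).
Insert each entry of the permutation into P by Schensted row insertion, recording in Q the position of each new cell.

Insert 3: appended to row 1. P = [[3]].
Insert 6: appended to row 1. P = [[3, 6]].
Insert 2: 2 bumps 3 from row 1; 3 starts row 2. P = [[2, 6], [3]].
Insert 1: 1 bumps 2 from row 1; 2 bumps 3 from row 2; 3 starts row 3. P = [[1, 6], [2], [3]].
Insert 5: 5 bumps 6 from row 1; 6 appends to row 2. P = [[1, 5], [2, 6], [3]].
Insert 4: 4 bumps 5 from row 1; 5 bumps 6 from row 2; 6 appends to row 3. P = [[1, 4], [2, 5], [3, 6]].

So P = [[1, 4], [2, 5], [3, 6]], Q = [[1, 2], [3, 5], [4, 6]].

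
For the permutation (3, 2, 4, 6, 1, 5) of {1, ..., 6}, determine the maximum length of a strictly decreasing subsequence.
3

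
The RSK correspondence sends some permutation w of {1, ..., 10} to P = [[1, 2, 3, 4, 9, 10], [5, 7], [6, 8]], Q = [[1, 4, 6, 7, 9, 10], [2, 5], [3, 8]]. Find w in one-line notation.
6 5 1 8 2 3 7 4 9 10

Reverse the RSK construction: for i from n down to 1, find the cell of Q containing i, remove the entry at that cell from P, and reverse-bump it up through P; the value ejected from row 1 is w(i).

Step i=10: Q has 10 at row 1, column 6; remove that cell from P, ejecting 10. So w(10) = 10. P is now [[1, 2, 3, 4, 9], [5, 7], [6, 8]].
Step i=9: Q has 9 at row 1, column 5; remove that cell from P, ejecting 9. So w(9) = 9. P is now [[1, 2, 3, 4], [5, 7], [6, 8]].
Step i=8: Q has 8 at row 3, column 2; remove 8 from row 3 of P and reverse-bump: 8 enters row 2 and ejects 7; 7 enters row 1 and ejects 4. So w(8) = 4. P is now [[1, 2, 3, 7], [5, 8], [6]].
Step i=7: Q has 7 at row 1, column 4; remove that cell from P, ejecting 7. So w(7) = 7. P is now [[1, 2, 3], [5, 8], [6]].
Step i=6: Q has 6 at row 1, column 3; remove that cell from P, ejecting 3. So w(6) = 3. P is now [[1, 2], [5, 8], [6]].
Step i=5: Q has 5 at row 2, column 2; remove 8 from row 2 of P and reverse-bump: 8 enters row 1 and ejects 2. So w(5) = 2. P is now [[1, 8], [5], [6]].
Step i=4: Q has 4 at row 1, column 2; remove that cell from P, ejecting 8. So w(4) = 8. P is now [[1], [5], [6]].
Step i=3: Q has 3 at row 3, column 1; remove 6 from row 3 of P and reverse-bump: 6 enters row 2 and ejects 5; 5 enters row 1 and ejects 1. So w(3) = 1. P is now [[5], [6]].
Step i=2: Q has 2 at row 2, column 1; remove 6 from row 2 of P and reverse-bump: 6 enters row 1 and ejects 5. So w(2) = 5. P is now [[6]].
Step i=1: Q has 1 at row 1, column 1; remove that cell from P, ejecting 6. So w(1) = 6. P is now [].

So w = 6 5 1 8 2 3 7 4 9 10.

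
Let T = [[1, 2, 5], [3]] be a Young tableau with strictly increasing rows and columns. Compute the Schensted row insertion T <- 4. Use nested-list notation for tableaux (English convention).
In row 1, 4 replaces 5 (the leftmost entry greater than 4); 5 is bumped to row 2. 5 is appended to row 2. The new tableau is [[1, 2, 4], [3, 5]].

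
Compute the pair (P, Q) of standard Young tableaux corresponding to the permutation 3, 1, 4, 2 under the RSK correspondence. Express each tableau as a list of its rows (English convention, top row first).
Insert each entry of the permutation into P by Schensted row insertion, recording in Q the position of each new cell.

Insert 3: appended to row 1. P = [[3]].
Insert 1: 1 bumps 3 from row 1; 3 starts row 2. P = [[1], [3]].
Insert 4: appended to row 1. P = [[1, 4], [3]].
Insert 2: 2 bumps 4 from row 1; 4 appends to row 2. P = [[1, 2], [3, 4]].

So P = [[1, 2], [3, 4]], Q = [[1, 3], [2, 4]].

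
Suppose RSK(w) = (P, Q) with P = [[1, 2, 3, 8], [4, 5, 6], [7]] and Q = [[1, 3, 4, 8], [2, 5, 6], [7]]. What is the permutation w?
Reverse the RSK construction: for i from n down to 1, find the cell of Q containing i, remove the entry at that cell from P, and reverse-bump it up through P; the value ejected from row 1 is w(i).

Step i=8: Q has 8 at row 1, column 4; remove that cell from P, ejecting 8. So w(8) = 8. P is now [[1, 2, 3], [4, 5, 6], [7]].
Step i=7: Q has 7 at row 3, column 1; remove 7 from row 3 of P and reverse-bump: 7 enters row 2 and ejects 6; 6 enters row 1 and ejects 3. So w(7) = 3. P is now [[1, 2, 6], [4, 5, 7]].
Step i=6: Q has 6 at row 2, column 3; remove 7 from row 2 of P and reverse-bump: 7 enters row 1 and ejects 6. So w(6) = 6. P is now [[1, 2, 7], [4, 5]].
Step i=5: Q has 5 at row 2, column 2; remove 5 from row 2 of P and reverse-bump: 5 enters row 1 and ejects 2. So w(5) = 2. P is now [[1, 5, 7], [4]].
Step i=4: Q has 4 at row 1, column 3; remove that cell from P, ejecting 7. So w(4) = 7. P is now [[1, 5], [4]].
Step i=3: Q has 3 at row 1, column 2; remove that cell from P, ejecting 5. So w(3) = 5. P is now [[1], [4]].
Step i=2: Q has 2 at row 2, column 1; remove 4 from row 2 of P and reverse-bump: 4 enters row 1 and ejects 1. So w(2) = 1. P is now [[4]].
Step i=1: Q has 1 at row 1, column 1; remove that cell from P, ejecting 4. So w(1) = 4. P is now [].

So w = 4 1 5 7 2 6 3 8.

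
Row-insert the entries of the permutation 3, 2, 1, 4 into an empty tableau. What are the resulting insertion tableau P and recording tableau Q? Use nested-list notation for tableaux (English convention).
P = [[1, 4], [2], [3]], Q = [[1, 4], [2], [3]]

Insert each entry of the permutation into P by Schensted row insertion, recording in Q the position of each new cell.

Insert 3: appended to row 1. P = [[3]].
Insert 2: 2 bumps 3 from row 1; 3 starts row 2. P = [[2], [3]].
Insert 1: 1 bumps 2 from row 1; 2 bumps 3 from row 2; 3 starts row 3. P = [[1], [2], [3]].
Insert 4: appended to row 1. P = [[1, 4], [2], [3]].

So P = [[1, 4], [2], [3]], Q = [[1, 4], [2], [3]].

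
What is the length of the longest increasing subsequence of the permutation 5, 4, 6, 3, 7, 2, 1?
3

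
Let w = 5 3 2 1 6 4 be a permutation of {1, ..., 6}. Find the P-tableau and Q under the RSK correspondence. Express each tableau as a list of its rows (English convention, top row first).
P = [[1, 4], [2, 6], [3], [5]], Q = [[1, 5], [2, 6], [3], [4]]

Insert each entry of the permutation into P by Schensted row insertion, recording in Q the position of each new cell.

After inserting 5: P = [[5]].
After inserting 3: P = [[3], [5]].
After inserting 2: P = [[2], [3], [5]].
After inserting 1: P = [[1], [2], [3], [5]].
After inserting 6: P = [[1, 6], [2], [3], [5]].
After inserting 4: P = [[1, 4], [2, 6], [3], [5]].

So P = [[1, 4], [2, 6], [3], [5]], Q = [[1, 5], [2, 6], [3], [4]].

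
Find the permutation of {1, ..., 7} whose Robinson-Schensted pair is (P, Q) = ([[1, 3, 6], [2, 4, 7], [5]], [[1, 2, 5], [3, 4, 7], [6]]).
Reverse the RSK construction: for i from n down to 1, find the cell of Q containing i, remove the entry at that cell from P, and reverse-bump it up through P; the value ejected from row 1 is w(i).

Step i=7: Q has 7 at row 2, column 3; remove 7 from row 2 of P and reverse-bump: 7 enters row 1 and ejects 6. So w(7) = 6. P is now [[1, 3, 7], [2, 4], [5]].
Step i=6: Q has 6 at row 3, column 1; remove 5 from row 3 of P and reverse-bump: 5 enters row 2 and ejects 4; 4 enters row 1 and ejects 3. So w(6) = 3. P is now [[1, 4, 7], [2, 5]].
Step i=5: Q has 5 at row 1, column 3; remove that cell from P, ejecting 7. So w(5) = 7. P is now [[1, 4], [2, 5]].
Step i=4: Q has 4 at row 2, column 2; remove 5 from row 2 of P and reverse-bump: 5 enters row 1 and ejects 4. So w(4) = 4. P is now [[1, 5], [2]].
Step i=3: Q has 3 at row 2, column 1; remove 2 from row 2 of P and reverse-bump: 2 enters row 1 and ejects 1. So w(3) = 1. P is now [[2, 5]].
Step i=2: Q has 2 at row 1, column 2; remove that cell from P, ejecting 5. So w(2) = 5. P is now [[2]].
Step i=1: Q has 1 at row 1, column 1; remove that cell from P, ejecting 2. So w(1) = 2. P is now [].

So w = 2 5 1 4 7 3 6.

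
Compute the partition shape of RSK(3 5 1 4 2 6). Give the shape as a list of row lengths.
Row-insert each entry into an empty tableau.

After inserting 3: P = [[3]].
After inserting 5: P = [[3, 5]].
After inserting 1: P = [[1, 5], [3]].
After inserting 4: P = [[1, 4], [3, 5]].
After inserting 2: P = [[1, 2], [3, 4], [5]].
After inserting 6: P = [[1, 2, 6], [3, 4], [5]].

The final insertion tableau P = [[1, 2, 6], [3, 4], [5]] has shape [3, 2, 1].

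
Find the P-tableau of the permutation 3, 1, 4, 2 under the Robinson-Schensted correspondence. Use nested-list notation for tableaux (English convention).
Insert 3: appended to row 1. P = [[3]].
Insert 1: 1 bumps 3 from row 1; 3 starts row 2. P = [[1], [3]].
Insert 4: appended to row 1. P = [[1, 4], [3]].
Insert 2: 2 bumps 4 from row 1; 4 appends to row 2. P = [[1, 2], [3, 4]].

So P = [[1, 2], [3, 4]].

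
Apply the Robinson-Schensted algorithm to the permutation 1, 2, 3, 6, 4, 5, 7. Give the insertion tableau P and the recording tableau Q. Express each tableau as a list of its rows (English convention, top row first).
P = [[1, 2, 3, 4, 5, 7], [6]], Q = [[1, 2, 3, 4, 6, 7], [5]]

Insert each entry of the permutation into P by Schensted row insertion, recording in Q the position of each new cell.

Insert 1: appended to row 1. P = [[1]], Q = [[1]].
Insert 2: appended to row 1. P = [[1, 2]], Q = [[1, 2]].
Insert 3: appended to row 1. P = [[1, 2, 3]], Q = [[1, 2, 3]].
Insert 6: appended to row 1. P = [[1, 2, 3, 6]], Q = [[1, 2, 3, 4]].
Insert 4: 4 bumps 6 from row 1; 6 starts row 2. P = [[1, 2, 3, 4], [6]], Q = [[1, 2, 3, 4], [5]].
Insert 5: appended to row 1. P = [[1, 2, 3, 4, 5], [6]], Q = [[1, 2, 3, 4, 6], [5]].
Insert 7: appended to row 1. P = [[1, 2, 3, 4, 5, 7], [6]], Q = [[1, 2, 3, 4, 6, 7], [5]].

So P = [[1, 2, 3, 4, 5, 7], [6]], Q = [[1, 2, 3, 4, 6, 7], [5]].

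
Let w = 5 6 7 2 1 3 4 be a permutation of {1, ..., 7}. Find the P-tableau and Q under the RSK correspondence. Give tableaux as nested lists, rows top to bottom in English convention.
Insert each entry of the permutation into P by Schensted row insertion, recording in Q the position of each new cell.

Insert 5: appended to row 1. P = [[5]].
Insert 6: appended to row 1. P = [[5, 6]].
Insert 7: appended to row 1. P = [[5, 6, 7]].
Insert 2: 2 bumps 5 from row 1; 5 starts row 2. P = [[2, 6, 7], [5]].
Insert 1: 1 bumps 2 from row 1; 2 bumps 5 from row 2; 5 starts row 3. P = [[1, 6, 7], [2], [5]].
Insert 3: 3 bumps 6 from row 1; 6 appends to row 2. P = [[1, 3, 7], [2, 6], [5]].
Insert 4: 4 bumps 7 from row 1; 7 appends to row 2. P = [[1, 3, 4], [2, 6, 7], [5]].

So P = [[1, 3, 4], [2, 6, 7], [5]], Q = [[1, 2, 3], [4, 6, 7], [5]].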